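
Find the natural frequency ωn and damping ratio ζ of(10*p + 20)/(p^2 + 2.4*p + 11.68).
Underdamped: complex pole -1.2 + 3.2j. ωn = |pole| = 3.418, ζ = -Re(pole)/ωn = 0.3511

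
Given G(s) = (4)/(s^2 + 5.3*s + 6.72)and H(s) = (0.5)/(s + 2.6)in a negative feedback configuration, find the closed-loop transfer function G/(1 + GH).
Closed-loop T = G/(1+GH).
Numerator: G_num * H_den = 4*s + 10.4.
Denominator: G_den * H_den + G_num * H_num = (s^3 + 7.9*s^2 + 20.5*s + 17.472) + (2) = s^3 + 7.9*s^2 + 20.5*s + 19.472.
T(s) = (4*s + 10.4)/(s^3 + 7.9*s^2 + 20.5*s + 19.472)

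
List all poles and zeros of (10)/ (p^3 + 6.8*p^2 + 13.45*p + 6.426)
Set denominator = 0: p^3 + 6.8*p^2 + 13.45*p + 6.426 = (p + 2.7)(p + 0.7)(p + 3.4) = 0 → Poles: -0.7, -2.7, -3.4
Numerator is a nonzero constant (10) → Zeros: none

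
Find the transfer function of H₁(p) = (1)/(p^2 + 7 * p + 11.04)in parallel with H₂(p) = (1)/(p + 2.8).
Parallel: H = H₁ + H₂ = (n₁·d₂ + n₂·d₁)/(d₁·d₂).
n₁·d₂ = p + 2.8. n₂·d₁ = p^2 + 7*p + 11.04. Sum = p^2 + 8*p + 13.84. d₁·d₂ = p^3 + 9.8*p^2 + 30.64*p + 30.912.
H(p) = (p^2 + 8*p + 13.84)/(p^3 + 9.8*p^2 + 30.64*p + 30.912)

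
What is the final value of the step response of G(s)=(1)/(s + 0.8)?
FVT: lim_{t→∞} y(t) = lim_{s→0} s*Y(s) where Y(s) = G(s)/s.
= lim_{s→0} G(s) = G(0) = num(0)/den(0) = 1/0.8 = 1.25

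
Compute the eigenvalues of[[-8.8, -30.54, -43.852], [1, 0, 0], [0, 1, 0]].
Eigenvalues solve det(λI - A) = 0.
Characteristic polynomial: λ^3 + 8.8*λ^2 + 30.54*λ + 43.852 = 0.
Factor: (λ + 3.8)(λ^2 + 5*λ + 11.54) = 0.
Roots: -2.5 + 2.3j, -2.5 - 2.3j, -3.8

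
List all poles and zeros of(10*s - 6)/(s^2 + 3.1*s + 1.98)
Set denominator = 0: s^2 + 3.1*s + 1.98 = (s + 0.9)(s + 2.2) = 0 → Poles: -0.9, -2.2
Set numerator = 0: 10*s - 6 = 0 → Zeros: 0.6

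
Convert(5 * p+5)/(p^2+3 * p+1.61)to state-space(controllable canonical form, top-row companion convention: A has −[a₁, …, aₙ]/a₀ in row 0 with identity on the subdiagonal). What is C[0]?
Reachable canonical form: C = numerator coefficients (right-aligned, zero-padded to length n).
num = 5*p + 5, C = [[5, 5]].
C[0] = 5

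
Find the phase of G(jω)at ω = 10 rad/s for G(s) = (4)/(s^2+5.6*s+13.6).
Substitute s = j*10: G(j10) = -0.0326008 - 0.0211302j.
∠G(j10) = atan2(Im, Re) = atan2(-0.0211302, -0.0326008) = -147.05°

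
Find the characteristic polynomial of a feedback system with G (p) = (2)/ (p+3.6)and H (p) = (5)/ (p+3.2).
Characteristic poly = G_den * H_den + G_num * H_num = (p^2 + 6.8*p + 11.52) + (10) = p^2 + 6.8*p + 21.52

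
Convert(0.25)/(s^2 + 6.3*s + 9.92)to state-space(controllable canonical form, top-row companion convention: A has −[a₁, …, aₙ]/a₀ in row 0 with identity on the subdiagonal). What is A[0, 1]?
Reachable canonical form for den = s^2 + 6.3*s + 9.92: top row of A = -[a₁,a₂,...,aₙ]/a₀, ones on the subdiagonal, zeros elsewhere.
A = [[-6.3, -9.92], [1, 0]].
A[0,1] = -9.92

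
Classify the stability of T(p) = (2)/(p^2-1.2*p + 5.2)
Denominator: p^2 - 1.2*p + 5.2. Poles: 0.6 + 2.2j, 0.6 - 2.2j. Unstable (2 pole(s) in RHP)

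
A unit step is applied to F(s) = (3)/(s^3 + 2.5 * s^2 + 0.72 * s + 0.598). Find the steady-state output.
FVT: lim_{t→∞} y(t) = lim_{s→0} s*Y(s) where Y(s) = F(s)/s.
= lim_{s→0} F(s) = F(0) = num(0)/den(0) = 3/0.598 = 5.017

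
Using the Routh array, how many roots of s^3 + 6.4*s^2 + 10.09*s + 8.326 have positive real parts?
Routh array:
s^3: [1, 10.09]; s^2: [6.4, 8.326]; s^1: [8.78906]; s^0: [8.326]
First column: [1, 6.4, 8.78906, 8.326]. Sign changes = RHP roots = 0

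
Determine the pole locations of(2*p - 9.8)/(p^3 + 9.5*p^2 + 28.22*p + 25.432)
Set denominator = 0: p^3 + 9.5*p^2 + 28.22*p + 25.432 = (p + 4.4)(p + 1.7)(p + 3.4) = 0 → Poles: -1.7, -3.4, -4.4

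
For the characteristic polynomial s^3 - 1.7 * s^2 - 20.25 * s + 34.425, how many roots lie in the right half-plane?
Factor: s^3 - 1.7*s^2 - 20.25*s + 34.425 = (s - 1.7)(s + 4.5)(s - 4.5).
Roots: -4.5, 1.7, 4.5.
RHP roots (Re>0): 2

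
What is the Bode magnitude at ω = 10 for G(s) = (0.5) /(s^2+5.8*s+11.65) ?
Substitute s = j*10: G(j10) = -0.00395489 - 0.0025963j.
|G(j10)| = sqrt(Re² + Im²) = 0.004731.
20*log₁₀(0.004731) = -46.50 dB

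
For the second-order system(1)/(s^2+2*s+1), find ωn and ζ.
Standard form: ωn²/(s²+2ζωn·s+ωn²).
const=1=ωn² → ωn=1, s coeff=2=2ζωn → ζ=1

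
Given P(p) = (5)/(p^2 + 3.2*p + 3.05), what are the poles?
Set denominator = 0: p^2 + 3.2*p + 3.05 = 0 → Poles: -1.6 + 0.7j, -1.6 - 0.7j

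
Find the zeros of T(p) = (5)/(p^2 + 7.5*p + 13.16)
Numerator is a nonzero constant (5) → Zeros: none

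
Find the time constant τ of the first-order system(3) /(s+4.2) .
First-order system: τ = -1/pole. Pole = -4.2. τ = -1/(-4.2) = 0.2381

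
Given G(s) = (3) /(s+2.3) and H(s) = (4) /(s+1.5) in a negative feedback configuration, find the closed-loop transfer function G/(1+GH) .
Closed-loop T = G/(1+GH).
Numerator: G_num * H_den = 3*s + 4.5.
Denominator: G_den * H_den + G_num * H_num = (s^2 + 3.8*s + 3.45) + (12) = s^2 + 3.8*s + 15.45.
T(s) = (3*s + 4.5)/(s^2 + 3.8*s + 15.45)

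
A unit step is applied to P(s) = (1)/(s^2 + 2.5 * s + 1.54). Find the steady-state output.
FVT: lim_{t→∞} y(t) = lim_{s→0} s*Y(s) where Y(s) = P(s)/s.
= lim_{s→0} P(s) = P(0) = num(0)/den(0) = 1/1.54 = 0.6494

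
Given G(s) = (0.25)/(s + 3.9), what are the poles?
Set denominator = 0: s + 3.9 = 0 → Poles: -3.9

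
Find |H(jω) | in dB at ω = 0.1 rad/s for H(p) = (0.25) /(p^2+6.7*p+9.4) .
Substitute p = j*0.1: H(j0.1) = 0.0264892 - 0.00189007j.
|H(j0.1)| = sqrt(Re² + Im²) = 0.02656.
20*log₁₀(0.02656) = -31.52 dB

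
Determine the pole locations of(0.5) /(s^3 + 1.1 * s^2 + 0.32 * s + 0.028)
Set denominator = 0: s^3 + 1.1*s^2 + 0.32*s + 0.028 = (s + 0.7)(s + 0.2)(s + 0.2) = 0 → Poles: -0.2, -0.2, -0.7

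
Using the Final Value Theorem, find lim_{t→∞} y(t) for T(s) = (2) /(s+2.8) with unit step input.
FVT: lim_{t→∞} y(t) = lim_{s→0} s*Y(s) where Y(s) = T(s)/s.
= lim_{s→0} T(s) = T(0) = num(0)/den(0) = 2/2.8 = 0.7143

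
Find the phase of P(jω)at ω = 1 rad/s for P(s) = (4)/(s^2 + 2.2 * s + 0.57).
Substitute s = j*1: P(j1) = -0.342295 - 1.75128j.
∠P(j1) = atan2(Im, Re) = atan2(-1.75128, -0.342295) = -101.06°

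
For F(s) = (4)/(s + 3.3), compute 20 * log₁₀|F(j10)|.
Substitute s = j*10: F(j10) = 0.119037 - 0.360718j.
|F(j10)| = sqrt(Re² + Im²) = 0.3799.
20*log₁₀(0.3799) = -8.41 dB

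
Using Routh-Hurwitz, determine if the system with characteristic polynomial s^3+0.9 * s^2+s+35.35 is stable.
Routh array:
s^3: [1, 1]; s^2: [0.9, 35.35]; s^1: [-38.2778]; s^0: [35.35]
First column: [1, 0.9, -38.2778, 35.35]. Sign changes = 2.
No, unstable (2 RHP root(s))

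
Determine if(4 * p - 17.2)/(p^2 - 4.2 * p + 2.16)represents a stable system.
Denominator: p^2 - 4.2*p + 2.16 = (p - 3.6)(p - 0.6). Poles: 0.6, 3.6. All Re(p)<0: No (unstable)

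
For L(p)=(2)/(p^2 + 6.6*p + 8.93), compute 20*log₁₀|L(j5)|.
Substitute p = j*5: L(j5) = -0.0238561 - 0.0489889j.
|L(j5)| = sqrt(Re² + Im²) = 0.05449.
20*log₁₀(0.05449) = -25.27 dB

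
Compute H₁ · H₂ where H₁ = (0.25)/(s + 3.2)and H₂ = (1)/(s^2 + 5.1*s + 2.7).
Series: H = H₁ · H₂ = (n₁·n₂)/(d₁·d₂).
Num: n₁·n₂ = 0.25. Den: d₁·d₂ = s^3 + 8.3*s^2 + 19.02*s + 8.64.
H(s) = (0.25)/(s^3 + 8.3*s^2 + 19.02*s + 8.64)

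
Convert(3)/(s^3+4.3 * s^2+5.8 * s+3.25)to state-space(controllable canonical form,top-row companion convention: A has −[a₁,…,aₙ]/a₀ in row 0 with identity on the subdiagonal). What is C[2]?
Reachable canonical form: C = numerator coefficients (right-aligned, zero-padded to length n).
num = 3, C = [[0, 0, 3]].
C[2] = 3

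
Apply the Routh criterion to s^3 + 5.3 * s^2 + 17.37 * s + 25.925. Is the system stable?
Routh array:
s^3: [1, 17.37]; s^2: [5.3, 25.925]; s^1: [12.4785]; s^0: [25.925]
First column: [1, 5.3, 12.4785, 25.925]. Sign changes = 0.
Yes, stable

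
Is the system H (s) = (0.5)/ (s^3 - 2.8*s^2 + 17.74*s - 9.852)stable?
Denominator: s^3 - 2.8*s^2 + 17.74*s - 9.852 = (s - 0.6)(s^2 - 2.2*s + 16.42). Poles: 0.6, 1.1 + 3.9j, 1.1 - 3.9j. All Re(p)<0: No (unstable)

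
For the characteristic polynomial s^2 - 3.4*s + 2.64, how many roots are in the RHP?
s^2 - 3.4*s + 2.64 = (s - 2.2)(s - 1.2). Poles: 1.2, 2.2. RHP poles (Re>0): 2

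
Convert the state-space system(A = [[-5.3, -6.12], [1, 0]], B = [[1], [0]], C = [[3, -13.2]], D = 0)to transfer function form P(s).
P(s) = C(sI - A)⁻¹B + D.
Characteristic polynomial det(sI - A) = s^2 + 5.3*s + 6.12.
Numerator from C·adj(sI-A)·B + D·det(sI-A) = 3*s - 13.2.
P(s) = (3*s - 13.2)/(s^2 + 5.3*s + 6.12)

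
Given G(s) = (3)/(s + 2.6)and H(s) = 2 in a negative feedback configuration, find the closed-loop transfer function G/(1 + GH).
Closed-loop T = G/(1+GH).
Numerator: G_num * H_den = 3.
Denominator: G_den * H_den + G_num * H_num = (s + 2.6) + (6) = s + 8.6.
T(s) = (3)/(s + 8.6)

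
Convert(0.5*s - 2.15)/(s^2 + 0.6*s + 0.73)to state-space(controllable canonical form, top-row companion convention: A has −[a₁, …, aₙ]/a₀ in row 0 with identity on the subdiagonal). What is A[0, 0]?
Reachable canonical form for den = s^2 + 0.6*s + 0.73: top row of A = -[a₁,a₂,...,aₙ]/a₀, ones on the subdiagonal, zeros elsewhere.
A = [[-0.6, -0.73], [1, 0]].
A[0,0] = -0.6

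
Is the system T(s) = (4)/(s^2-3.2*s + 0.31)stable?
Denominator: s^2 - 3.2*s + 0.31 = (s - 3.1)(s - 0.1). Poles: 0.1, 3.1. All Re(p)<0: No (unstable)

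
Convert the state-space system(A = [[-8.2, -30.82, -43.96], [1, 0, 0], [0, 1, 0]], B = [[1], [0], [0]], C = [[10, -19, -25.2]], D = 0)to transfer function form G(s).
G(s) = C(sI - A)⁻¹B + D.
Characteristic polynomial det(sI - A) = s^3 + 8.2*s^2 + 30.82*s + 43.96.
Numerator from C·adj(sI-A)·B + D·det(sI-A) = 10*s^2 - 19*s - 25.2.
G(s) = (10*s^2 - 19*s - 25.2)/(s^3 + 8.2*s^2 + 30.82*s + 43.96)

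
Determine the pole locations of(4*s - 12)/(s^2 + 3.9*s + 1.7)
Set denominator = 0: s^2 + 3.9*s + 1.7 = (s + 3.4)(s + 0.5) = 0 → Poles: -0.5, -3.4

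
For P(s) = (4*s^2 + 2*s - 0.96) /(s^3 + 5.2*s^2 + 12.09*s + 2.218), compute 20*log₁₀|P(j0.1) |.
Substitute s = j*0.1: P(j0.1) = -0.312869 + 0.266826j.
|P(j0.1)| = sqrt(Re² + Im²) = 0.4112.
20*log₁₀(0.4112) = -7.72 dB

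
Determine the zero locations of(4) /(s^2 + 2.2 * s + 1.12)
Numerator is a nonzero constant (4) → Zeros: none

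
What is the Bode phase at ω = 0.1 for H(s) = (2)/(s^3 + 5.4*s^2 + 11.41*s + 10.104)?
Substitute s = j*0.1: H(j0.1) = 0.196477 - 0.0222869j.
∠H(j0.1) = atan2(Im, Re) = atan2(-0.0222869, 0.196477) = -6.47°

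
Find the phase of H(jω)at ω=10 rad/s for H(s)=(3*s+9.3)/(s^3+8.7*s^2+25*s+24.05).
Substitute s = j*10: H(j10) = -0.0237592 - 0.0143988j.
∠H(j10) = atan2(Im, Re) = atan2(-0.0143988, -0.0237592) = -148.78°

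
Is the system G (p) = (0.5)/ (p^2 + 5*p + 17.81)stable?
Denominator: p^2 + 5*p + 17.81. Poles: -2.5 + 3.4j, -2.5 - 3.4j. All Re(p)<0: Yes (stable)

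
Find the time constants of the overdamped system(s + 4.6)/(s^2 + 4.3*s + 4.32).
Overdamped: real poles at -2.7, -1.6. τ = -1/pole → τ₁ = 0.3704, τ₂ = 0.625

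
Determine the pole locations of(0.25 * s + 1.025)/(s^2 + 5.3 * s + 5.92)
Set denominator = 0: s^2 + 5.3*s + 5.92 = (s + 3.7)(s + 1.6) = 0 → Poles: -1.6, -3.7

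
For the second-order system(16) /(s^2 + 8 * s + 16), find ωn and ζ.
Standard form: ωn²/(s²+2ζωn·s+ωn²).
const=16=ωn² → ωn=4, s coeff=8=2ζωn → ζ=1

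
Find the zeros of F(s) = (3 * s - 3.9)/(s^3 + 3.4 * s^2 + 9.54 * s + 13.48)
Set numerator = 0: 3*s - 3.9 = 0 → Zeros: 1.3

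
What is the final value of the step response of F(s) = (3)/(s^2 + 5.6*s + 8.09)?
FVT: lim_{t→∞} y(t) = lim_{s→0} s*Y(s) where Y(s) = F(s)/s.
= lim_{s→0} F(s) = F(0) = num(0)/den(0) = 3/8.09 = 0.3708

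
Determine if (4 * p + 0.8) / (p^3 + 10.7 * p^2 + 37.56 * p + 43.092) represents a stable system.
Denominator: p^3 + 10.7*p^2 + 37.56*p + 43.092 = (p + 4.2)(p + 2.7)(p + 3.8). Poles: -2.7, -3.8, -4.2. All Re(p)<0: Yes (stable)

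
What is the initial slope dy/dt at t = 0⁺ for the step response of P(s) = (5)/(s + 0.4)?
IVT: y'(0⁺) = lim_{s→∞} s²·Y(s) = lim_{s→∞} s·P(s).
deg(num) = 0, deg(den) = 1, relative degree = 1, so s·P(s) → (leading num)/(leading den) = 5/1 = 5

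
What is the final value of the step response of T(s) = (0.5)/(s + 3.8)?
FVT: lim_{t→∞} y(t) = lim_{s→0} s*Y(s) where Y(s) = T(s)/s.
= lim_{s→0} T(s) = T(0) = num(0)/den(0) = 0.5/3.8 = 0.1316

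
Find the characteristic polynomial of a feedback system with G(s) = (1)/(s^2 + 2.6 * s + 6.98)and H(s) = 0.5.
Characteristic poly = G_den * H_den + G_num * H_num = (s^2 + 2.6*s + 6.98) + (0.5) = s^2 + 2.6*s + 7.48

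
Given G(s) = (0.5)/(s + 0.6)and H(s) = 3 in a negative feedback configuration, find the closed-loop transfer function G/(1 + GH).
Closed-loop T = G/(1+GH).
Numerator: G_num * H_den = 0.5.
Denominator: G_den * H_den + G_num * H_num = (s + 0.6) + (1.5) = s + 2.1.
T(s) = (0.5)/(s + 2.1)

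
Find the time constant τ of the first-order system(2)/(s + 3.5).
First-order system: τ = -1/pole. Pole = -3.5. τ = -1/(-3.5) = 0.2857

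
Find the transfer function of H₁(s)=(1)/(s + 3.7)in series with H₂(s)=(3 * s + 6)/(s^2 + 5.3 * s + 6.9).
Series: H = H₁ · H₂ = (n₁·n₂)/(d₁·d₂).
Num: n₁·n₂ = 3*s + 6. Den: d₁·d₂ = s^3 + 9*s^2 + 26.51*s + 25.53.
H(s) = (3*s + 6)/(s^3 + 9*s^2 + 26.51*s + 25.53)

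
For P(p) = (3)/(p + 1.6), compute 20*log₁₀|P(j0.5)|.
Substitute p = j*0.5: P(j0.5) = 1.70819 - 0.533808j.
|P(j0.5)| = sqrt(Re² + Im²) = 1.79.
20*log₁₀(1.79) = 5.06 dB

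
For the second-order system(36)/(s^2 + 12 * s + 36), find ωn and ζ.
Standard form: ωn²/(s²+2ζωn·s+ωn²).
const=36=ωn² → ωn=6, s coeff=12=2ζωn → ζ=1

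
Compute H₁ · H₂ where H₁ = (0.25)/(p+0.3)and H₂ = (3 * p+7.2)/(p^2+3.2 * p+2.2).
Series: H = H₁ · H₂ = (n₁·n₂)/(d₁·d₂).
Num: n₁·n₂ = 0.75*p + 1.8. Den: d₁·d₂ = p^3 + 3.5*p^2 + 3.16*p + 0.66.
H(p) = (0.75*p + 1.8)/(p^3 + 3.5*p^2 + 3.16*p + 0.66)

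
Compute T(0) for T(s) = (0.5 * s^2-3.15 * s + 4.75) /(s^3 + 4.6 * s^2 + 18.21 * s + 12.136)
DC gain = T(0) = num(0)/den(0) = 4.75/12.136 = 0.3914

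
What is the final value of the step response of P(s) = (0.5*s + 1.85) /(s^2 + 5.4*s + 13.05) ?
FVT: lim_{t→∞} y(t) = lim_{s→0} s*Y(s) where Y(s) = P(s)/s.
= lim_{s→0} P(s) = P(0) = num(0)/den(0) = 1.85/13.05 = 0.1418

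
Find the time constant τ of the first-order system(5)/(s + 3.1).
First-order system: τ = -1/pole. Pole = -3.1. τ = -1/(-3.1) = 0.3226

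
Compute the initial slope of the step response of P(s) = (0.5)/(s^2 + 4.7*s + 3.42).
IVT: y'(0⁺) = lim_{s→∞} s²·Y(s) = lim_{s→∞} s·P(s).
deg(num) = 0, deg(den) = 2, relative degree = 2 ≥ 2, so s·P(s) → 0. Initial slope = 0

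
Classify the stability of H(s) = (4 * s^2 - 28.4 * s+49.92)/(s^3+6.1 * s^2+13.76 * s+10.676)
Denominator: s^3 + 6.1*s^2 + 13.76*s + 10.676 = (s + 1.7)(s^2 + 4.4*s + 6.28). Poles: -1.7, -2.2 + 1.2j, -2.2 - 1.2j. Stable (all poles in LHP)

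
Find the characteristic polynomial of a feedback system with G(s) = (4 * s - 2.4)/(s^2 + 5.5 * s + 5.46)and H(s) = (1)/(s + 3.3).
Characteristic poly = G_den * H_den + G_num * H_num = (s^3 + 8.8*s^2 + 23.61*s + 18.018) + (4*s - 2.4) = s^3 + 8.8*s^2 + 27.61*s + 15.618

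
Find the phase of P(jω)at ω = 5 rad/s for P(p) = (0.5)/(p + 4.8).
Substitute p = j*5: P(j5) = 0.0499584 - 0.05204j.
∠P(j5) = atan2(Im, Re) = atan2(-0.05204, 0.0499584) = -46.17°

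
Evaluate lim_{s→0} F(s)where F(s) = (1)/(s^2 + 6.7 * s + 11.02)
DC gain = F(0) = num(0)/den(0) = 1/11.02 = 0.09074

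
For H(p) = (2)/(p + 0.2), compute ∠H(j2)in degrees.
Substitute p = j*2: H(j2) = 0.0990099 - 0.990099j.
∠H(j2) = atan2(Im, Re) = atan2(-0.990099, 0.0990099) = -84.29°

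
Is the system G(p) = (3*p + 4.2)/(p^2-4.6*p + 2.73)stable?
Denominator: p^2 - 4.6*p + 2.73 = (p - 0.7)(p - 3.9). Poles: 0.7, 3.9. All Re(p)<0: No (unstable)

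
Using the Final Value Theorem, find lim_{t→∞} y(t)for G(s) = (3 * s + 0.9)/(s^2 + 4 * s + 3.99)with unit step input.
FVT: lim_{t→∞} y(t) = lim_{s→0} s*Y(s) where Y(s) = G(s)/s.
= lim_{s→0} G(s) = G(0) = num(0)/den(0) = 0.9/3.99 = 0.2256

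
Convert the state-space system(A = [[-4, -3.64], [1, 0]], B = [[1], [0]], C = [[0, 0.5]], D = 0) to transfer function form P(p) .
P(p) = C(pI - A)⁻¹B + D.
Characteristic polynomial det(pI - A) = p^2 + 4*p + 3.64.
Numerator from C·adj(pI-A)·B + D·det(pI-A) = 0.5.
P(p) = (0.5)/(p^2 + 4*p + 3.64)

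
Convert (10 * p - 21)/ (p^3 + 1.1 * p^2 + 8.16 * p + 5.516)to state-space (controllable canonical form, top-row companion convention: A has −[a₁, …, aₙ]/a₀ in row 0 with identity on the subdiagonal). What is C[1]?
Reachable canonical form: C = numerator coefficients (right-aligned, zero-padded to length n).
num = 10*p - 21, C = [[0, 10, -21]].
C[1] = 10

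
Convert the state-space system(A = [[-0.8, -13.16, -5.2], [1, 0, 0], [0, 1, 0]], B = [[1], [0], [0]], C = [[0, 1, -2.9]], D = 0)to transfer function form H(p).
H(p) = C(pI - A)⁻¹B + D.
Characteristic polynomial det(pI - A) = p^3 + 0.8*p^2 + 13.16*p + 5.2.
Numerator from C·adj(pI-A)·B + D·det(pI-A) = p - 2.9.
H(p) = (p - 2.9)/(p^3 + 0.8*p^2 + 13.16*p + 5.2)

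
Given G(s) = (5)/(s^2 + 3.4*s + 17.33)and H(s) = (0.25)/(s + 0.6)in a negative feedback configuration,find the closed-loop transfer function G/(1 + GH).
Closed-loop T = G/(1+GH).
Numerator: G_num * H_den = 5*s + 3.
Denominator: G_den * H_den + G_num * H_num = (s^3 + 4*s^2 + 19.37*s + 10.398) + (1.25) = s^3 + 4*s^2 + 19.37*s + 11.648.
T(s) = (5*s + 3)/(s^3 + 4*s^2 + 19.37*s + 11.648)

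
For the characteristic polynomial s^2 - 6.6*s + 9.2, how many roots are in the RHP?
s^2 - 6.6*s + 9.2 = (s - 4.6)(s - 2). Poles: 2, 4.6. RHP poles (Re>0): 2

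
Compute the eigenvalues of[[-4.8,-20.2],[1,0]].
Eigenvalues solve det(λI - A) = 0.
Characteristic polynomial: λ^2 + 4.8*λ + 20.2 = 0.
Roots: -2.4 + 3.8j, -2.4 - 3.8j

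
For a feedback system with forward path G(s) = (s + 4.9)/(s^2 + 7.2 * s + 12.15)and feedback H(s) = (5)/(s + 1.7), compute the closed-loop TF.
Closed-loop T = G/(1+GH).
Numerator: G_num * H_den = s^2 + 6.6*s + 8.33.
Denominator: G_den * H_den + G_num * H_num = (s^3 + 8.9*s^2 + 24.39*s + 20.655) + (5*s + 24.5) = s^3 + 8.9*s^2 + 29.39*s + 45.155.
T(s) = (s^2 + 6.6*s + 8.33)/(s^3 + 8.9*s^2 + 29.39*s + 45.155)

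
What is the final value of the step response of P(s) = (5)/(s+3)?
FVT: lim_{t→∞} y(t) = lim_{s→0} s*Y(s) where Y(s) = P(s)/s.
= lim_{s→0} P(s) = P(0) = num(0)/den(0) = 5/3 = 1.667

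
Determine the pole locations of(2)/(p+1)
Set denominator = 0: p + 1 = 0 → Poles: -1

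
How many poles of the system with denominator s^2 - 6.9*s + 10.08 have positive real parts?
s^2 - 6.9*s + 10.08 = (s - 4.8)(s - 2.1). Poles: 2.1, 4.8. RHP poles (Re>0): 2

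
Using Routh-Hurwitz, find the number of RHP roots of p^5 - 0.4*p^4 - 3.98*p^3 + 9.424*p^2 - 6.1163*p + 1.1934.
Routh array:
p^5: [1, -3.98, -6.1163]; p^4: [-0.4, 9.424, 1.1934]; p^3: [19.58, -3.1328]; p^2: [9.36, 1.1934]; p^1: [-5.62925]; p^0: [1.1934]
First column: [1, -0.4, 19.58, 9.36, -5.62925, 1.1934]. Sign changes = RHP roots = 4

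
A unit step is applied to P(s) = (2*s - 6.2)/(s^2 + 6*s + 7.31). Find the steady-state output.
FVT: lim_{t→∞} y(t) = lim_{s→0} s*Y(s) where Y(s) = P(s)/s.
= lim_{s→0} P(s) = P(0) = num(0)/den(0) = -6.2/7.31 = -0.8482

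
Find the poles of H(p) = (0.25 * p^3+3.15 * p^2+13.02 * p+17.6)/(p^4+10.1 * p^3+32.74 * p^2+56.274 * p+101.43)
Set denominator = 0: p^4 + 10.1*p^3 + 32.74*p^2 + 56.274*p + 101.43 = (p + 4.9)(p + 4.6)(p^2 + 0.6*p + 4.5) = 0 → Poles: -0.3 + 2.1j, -0.3 - 2.1j, -4.6, -4.9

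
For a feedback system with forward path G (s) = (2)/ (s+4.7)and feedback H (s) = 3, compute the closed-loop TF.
Closed-loop T = G/(1+GH).
Numerator: G_num * H_den = 2.
Denominator: G_den * H_den + G_num * H_num = (s + 4.7) + (6) = s + 10.7.
T(s) = (2)/(s + 10.7)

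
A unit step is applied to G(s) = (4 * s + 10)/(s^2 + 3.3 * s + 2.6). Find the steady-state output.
FVT: lim_{t→∞} y(t) = lim_{s→0} s*Y(s) where Y(s) = G(s)/s.
= lim_{s→0} G(s) = G(0) = num(0)/den(0) = 10/2.6 = 3.846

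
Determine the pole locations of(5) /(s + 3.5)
Set denominator = 0: s + 3.5 = 0 → Poles: -3.5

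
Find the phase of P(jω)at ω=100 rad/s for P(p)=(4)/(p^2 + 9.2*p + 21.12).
Substitute p = j*100: P(j100) = -0.000397468 - 3.66445e-05j.
∠P(j100) = atan2(Im, Re) = atan2(-3.66445e-05, -0.000397468) = -174.73°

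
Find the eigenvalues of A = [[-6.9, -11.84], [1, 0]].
Eigenvalues solve det(λI - A) = 0.
Characteristic polynomial: λ^2 + 6.9*λ + 11.84 = 0.
Factor: (λ + 3.7)(λ + 3.2) = 0.
Roots: -3.2, -3.7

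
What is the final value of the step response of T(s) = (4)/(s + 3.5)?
FVT: lim_{t→∞} y(t) = lim_{s→0} s*Y(s) where Y(s) = T(s)/s.
= lim_{s→0} T(s) = T(0) = num(0)/den(0) = 4/3.5 = 1.143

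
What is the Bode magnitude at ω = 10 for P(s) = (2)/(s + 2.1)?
Substitute s = j*10: P(j10) = 0.040226 - 0.191553j.
|P(j10)| = sqrt(Re² + Im²) = 0.1957.
20*log₁₀(0.1957) = -14.17 dB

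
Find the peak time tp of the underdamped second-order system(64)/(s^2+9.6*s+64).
Standard form: ωn²/(s²+2ζωn·s+ωn²) → ωn = 8, ζ = 0.6.
ωd = ωn·√(1-ζ²) = 8·√(1-0.6²) = 6.4.
tp = π/ωd = π/6.4 = 0.4909 s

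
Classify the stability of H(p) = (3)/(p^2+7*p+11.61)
Denominator: p^2 + 7*p + 11.61 = (p + 4.3)(p + 2.7). Poles: -2.7, -4.3. Stable (all poles in LHP)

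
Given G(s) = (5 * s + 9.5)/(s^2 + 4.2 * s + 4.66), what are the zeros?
Set numerator = 0: 5*s + 9.5 = 0 → Zeros: -1.9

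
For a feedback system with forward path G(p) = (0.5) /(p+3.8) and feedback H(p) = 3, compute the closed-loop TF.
Closed-loop T = G/(1+GH).
Numerator: G_num * H_den = 0.5.
Denominator: G_den * H_den + G_num * H_num = (p + 3.8) + (1.5) = p + 5.3.
T(p) = (0.5)/(p + 5.3)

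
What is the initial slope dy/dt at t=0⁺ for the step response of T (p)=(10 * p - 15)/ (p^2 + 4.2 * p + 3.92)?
IVT: y'(0⁺) = lim_{p→∞} p²·Y(p) = lim_{p→∞} p·T(p).
deg(num) = 1, deg(den) = 2, relative degree = 1, so p·T(p) → (leading num)/(leading den) = 10/1 = 10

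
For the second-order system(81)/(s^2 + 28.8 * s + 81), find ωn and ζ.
Standard form: ωn²/(s²+2ζωn·s+ωn²).
const=81=ωn² → ωn=9, s coeff=28.8=2ζωn → ζ=1.6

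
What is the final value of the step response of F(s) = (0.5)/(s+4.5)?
FVT: lim_{t→∞} y(t) = lim_{s→0} s*Y(s) where Y(s) = F(s)/s.
= lim_{s→0} F(s) = F(0) = num(0)/den(0) = 0.5/4.5 = 0.1111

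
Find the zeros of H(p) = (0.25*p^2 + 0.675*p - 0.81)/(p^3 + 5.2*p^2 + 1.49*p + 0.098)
Set numerator = 0: 0.25*p^2 + 0.675*p - 0.81 = 0.25*(p - 0.9)(p + 3.6) = 0 → Zeros: -3.6, 0.9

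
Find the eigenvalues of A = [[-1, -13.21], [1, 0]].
Eigenvalues solve det(λI - A) = 0.
Characteristic polynomial: λ^2 + λ + 13.21 = 0.
Roots: -0.5 + 3.6j, -0.5 - 3.6j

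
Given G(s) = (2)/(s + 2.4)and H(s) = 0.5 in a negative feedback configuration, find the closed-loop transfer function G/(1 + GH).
Closed-loop T = G/(1+GH).
Numerator: G_num * H_den = 2.
Denominator: G_den * H_den + G_num * H_num = (s + 2.4) + (1) = s + 3.4.
T(s) = (2)/(s + 3.4)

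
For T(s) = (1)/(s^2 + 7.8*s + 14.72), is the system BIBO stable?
Denominator: s^2 + 7.8*s + 14.72 = (s + 4.6)(s + 3.2). Poles: -3.2, -4.6. All Re(p)<0: Yes (stable)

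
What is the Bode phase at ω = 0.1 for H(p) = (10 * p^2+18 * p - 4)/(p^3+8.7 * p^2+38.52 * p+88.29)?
Substitute p = j*0.1: H(j0.1) = -0.0455059 + 0.0223943j.
∠H(j0.1) = atan2(Im, Re) = atan2(0.0223943, -0.0455059) = 153.80°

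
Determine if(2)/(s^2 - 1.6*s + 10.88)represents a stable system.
Denominator: s^2 - 1.6*s + 10.88. Poles: 0.8 + 3.2j, 0.8 - 3.2j. All Re(p)<0: No (unstable)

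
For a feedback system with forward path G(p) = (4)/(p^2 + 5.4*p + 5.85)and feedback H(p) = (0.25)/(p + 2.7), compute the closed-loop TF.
Closed-loop T = G/(1+GH).
Numerator: G_num * H_den = 4*p + 10.8.
Denominator: G_den * H_den + G_num * H_num = (p^3 + 8.1*p^2 + 20.43*p + 15.795) + (1) = p^3 + 8.1*p^2 + 20.43*p + 16.795.
T(p) = (4*p + 10.8)/(p^3 + 8.1*p^2 + 20.43*p + 16.795)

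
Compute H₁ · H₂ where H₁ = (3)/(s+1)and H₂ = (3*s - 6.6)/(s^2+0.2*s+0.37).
Series: H = H₁ · H₂ = (n₁·n₂)/(d₁·d₂).
Num: n₁·n₂ = 9*s - 19.8. Den: d₁·d₂ = s^3 + 1.2*s^2 + 0.57*s + 0.37.
H(s) = (9*s - 19.8)/(s^3 + 1.2*s^2 + 0.57*s + 0.37)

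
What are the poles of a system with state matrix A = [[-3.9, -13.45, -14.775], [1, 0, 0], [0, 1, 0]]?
Eigenvalues solve det(λI - A) = 0.
Characteristic polynomial: λ^3 + 3.9*λ^2 + 13.45*λ + 14.775 = 0.
Factor: (λ + 1.5)(λ^2 + 2.4*λ + 9.85) = 0.
Roots: -1.2 + 2.9j, -1.2 - 2.9j, -1.5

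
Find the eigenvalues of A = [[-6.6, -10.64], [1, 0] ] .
Eigenvalues solve det(λI - A) = 0.
Characteristic polynomial: λ^2 + 6.6*λ + 10.64 = 0.
Factor: (λ + 3.8)(λ + 2.8) = 0.
Roots: -2.8, -3.8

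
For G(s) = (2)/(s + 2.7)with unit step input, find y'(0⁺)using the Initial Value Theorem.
IVT: y'(0⁺) = lim_{s→∞} s²·Y(s) = lim_{s→∞} s·G(s).
deg(num) = 0, deg(den) = 1, relative degree = 1, so s·G(s) → (leading num)/(leading den) = 2/1 = 2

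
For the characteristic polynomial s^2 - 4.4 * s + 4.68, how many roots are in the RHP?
s^2 - 4.4*s + 4.68 = (s - 1.8)(s - 2.6). Poles: 1.8, 2.6. RHP poles (Re>0): 2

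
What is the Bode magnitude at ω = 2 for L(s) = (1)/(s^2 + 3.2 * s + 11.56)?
Substitute s = j*2: L(j2) = 0.0770535 - 0.0652305j.
|L(j2)| = sqrt(Re² + Im²) = 0.101.
20*log₁₀(0.101) = -19.92 dB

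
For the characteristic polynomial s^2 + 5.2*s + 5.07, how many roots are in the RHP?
s^2 + 5.2*s + 5.07 = (s + 1.3)(s + 3.9). Poles: -1.3, -3.9. RHP poles (Re>0): 0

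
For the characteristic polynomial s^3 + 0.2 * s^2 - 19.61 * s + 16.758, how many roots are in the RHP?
s^3 + 0.2*s^2 - 19.61*s + 16.758 = (s - 0.9)(s + 4.9)(s - 3.8). Poles: -4.9, 0.9, 3.8. RHP poles (Re>0): 2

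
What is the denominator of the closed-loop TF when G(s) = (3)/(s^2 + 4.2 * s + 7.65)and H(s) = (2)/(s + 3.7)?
Characteristic poly = G_den * H_den + G_num * H_num = (s^3 + 7.9*s^2 + 23.19*s + 28.305) + (6) = s^3 + 7.9*s^2 + 23.19*s + 34.305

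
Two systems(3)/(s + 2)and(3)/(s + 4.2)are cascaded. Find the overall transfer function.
Series: H = H₁ · H₂ = (n₁·n₂)/(d₁·d₂).
Num: n₁·n₂ = 9. Den: d₁·d₂ = s^2 + 6.2*s + 8.4.
H(s) = (9)/(s^2 + 6.2*s + 8.4)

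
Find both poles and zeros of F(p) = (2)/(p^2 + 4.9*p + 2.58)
Set denominator = 0: p^2 + 4.9*p + 2.58 = (p + 4.3)(p + 0.6) = 0 → Poles: -0.6, -4.3
Numerator is a nonzero constant (2) → Zeros: none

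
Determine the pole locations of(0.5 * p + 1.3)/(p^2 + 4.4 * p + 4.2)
Set denominator = 0: p^2 + 4.4*p + 4.2 = (p + 3)(p + 1.4) = 0 → Poles: -1.4, -3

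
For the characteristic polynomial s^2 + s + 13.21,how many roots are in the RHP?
Poles: -0.5 + 3.6j, -0.5 - 3.6j. RHP poles (Re>0): 0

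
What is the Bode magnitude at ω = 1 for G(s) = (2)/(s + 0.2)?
Substitute s = j*1: G(j1) = 0.384615 - 1.92308j.
|G(j1)| = sqrt(Re² + Im²) = 1.961.
20*log₁₀(1.961) = 5.85 dB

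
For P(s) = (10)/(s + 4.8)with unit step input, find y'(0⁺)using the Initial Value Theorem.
IVT: y'(0⁺) = lim_{s→∞} s²·Y(s) = lim_{s→∞} s·P(s).
deg(num) = 0, deg(den) = 1, relative degree = 1, so s·P(s) → (leading num)/(leading den) = 10/1 = 10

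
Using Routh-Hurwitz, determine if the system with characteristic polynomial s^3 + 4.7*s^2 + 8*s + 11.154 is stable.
Routh array:
s^3: [1, 8]; s^2: [4.7, 11.154]; s^1: [5.62681]; s^0: [11.154]
First column: [1, 4.7, 5.62681, 11.154]. Sign changes = 0.
Yes, stable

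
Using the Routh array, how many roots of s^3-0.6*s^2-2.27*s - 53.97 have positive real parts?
Routh array:
s^3: [1, -2.27]; s^2: [-0.6, -53.97]; s^1: [-92.22]; s^0: [-53.97]
First column: [1, -0.6, -92.22, -53.97]. Sign changes = RHP roots = 1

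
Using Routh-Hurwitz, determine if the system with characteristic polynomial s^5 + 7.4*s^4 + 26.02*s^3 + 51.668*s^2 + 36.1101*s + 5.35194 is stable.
Routh array:
s^5: [1, 26.02, 36.1101]; s^4: [7.4, 51.668, 5.35194]; s^3: [19.0378, 35.3869]; s^2: [37.9131, 5.35194]; s^1: [32.6994]; s^0: [5.35194]
First column: [1, 7.4, 19.0378, 37.9131, 32.6994, 5.35194]. Sign changes = 0.
Yes, stable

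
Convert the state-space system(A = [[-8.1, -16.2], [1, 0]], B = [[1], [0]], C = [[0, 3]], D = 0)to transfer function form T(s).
T(s) = C(sI - A)⁻¹B + D.
Characteristic polynomial det(sI - A) = s^2 + 8.1*s + 16.2.
Numerator from C·adj(sI-A)·B + D·det(sI-A) = 3.
T(s) = (3)/(s^2 + 8.1*s + 16.2)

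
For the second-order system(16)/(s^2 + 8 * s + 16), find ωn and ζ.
Standard form: ωn²/(s²+2ζωn·s+ωn²).
const=16=ωn² → ωn=4, s coeff=8=2ζωn → ζ=1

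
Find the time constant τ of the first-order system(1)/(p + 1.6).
First-order system: τ = -1/pole. Pole = -1.6. τ = -1/(-1.6) = 0.625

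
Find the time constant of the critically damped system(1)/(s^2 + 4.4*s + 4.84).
Critically damped (ζ = 1): repeated real pole at -2.2, -2.2. τ = -1/pole = 0.4545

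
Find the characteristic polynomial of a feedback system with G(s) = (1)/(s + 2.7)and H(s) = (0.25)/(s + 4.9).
Characteristic poly = G_den * H_den + G_num * H_num = (s^2 + 7.6*s + 13.23) + (0.25) = s^2 + 7.6*s + 13.48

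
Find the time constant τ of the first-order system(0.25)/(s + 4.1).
First-order system: τ = -1/pole. Pole = -4.1. τ = -1/(-4.1) = 0.2439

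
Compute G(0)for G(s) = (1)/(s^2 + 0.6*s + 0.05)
DC gain = G(0) = num(0)/den(0) = 1/0.05 = 20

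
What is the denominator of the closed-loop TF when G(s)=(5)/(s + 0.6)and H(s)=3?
Characteristic poly = G_den * H_den + G_num * H_num = (s + 0.6) + (15) = s + 15.6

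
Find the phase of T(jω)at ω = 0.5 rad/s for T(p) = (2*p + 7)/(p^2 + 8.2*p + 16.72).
Substitute p = j*0.5: T(j0.5) = 0.414447 - 0.0424548j.
∠T(j0.5) = atan2(Im, Re) = atan2(-0.0424548, 0.414447) = -5.85°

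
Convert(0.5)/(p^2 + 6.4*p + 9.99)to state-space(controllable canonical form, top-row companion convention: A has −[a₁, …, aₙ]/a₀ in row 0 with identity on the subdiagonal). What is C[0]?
Reachable canonical form: C = numerator coefficients (right-aligned, zero-padded to length n).
num = 0.5, C = [[0, 0.5]].
C[0] = 0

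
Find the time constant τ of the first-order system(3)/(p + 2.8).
First-order system: τ = -1/pole. Pole = -2.8. τ = -1/(-2.8) = 0.3571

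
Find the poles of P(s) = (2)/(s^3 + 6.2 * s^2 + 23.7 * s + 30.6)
Set denominator = 0: s^3 + 6.2*s^2 + 23.7*s + 30.6 = (s + 2)(s^2 + 4.2*s + 15.3) = 0 → Poles: -2, -2.1 + 3.3j, -2.1 - 3.3j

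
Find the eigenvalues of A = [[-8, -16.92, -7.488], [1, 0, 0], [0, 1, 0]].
Eigenvalues solve det(λI - A) = 0.
Characteristic polynomial: λ^3 + 8*λ^2 + 16.92*λ + 7.488 = 0.
Factor: (λ + 4.8)(λ + 2.6)(λ + 0.6) = 0.
Roots: -0.6, -2.6, -4.8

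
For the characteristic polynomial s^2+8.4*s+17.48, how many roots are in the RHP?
s^2 + 8.4*s + 17.48 = (s + 4.6)(s + 3.8). Poles: -3.8, -4.6. RHP poles (Re>0): 0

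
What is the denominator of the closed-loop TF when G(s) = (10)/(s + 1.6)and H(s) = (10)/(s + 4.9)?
Characteristic poly = G_den * H_den + G_num * H_num = (s^2 + 6.5*s + 7.84) + (100) = s^2 + 6.5*s + 107.84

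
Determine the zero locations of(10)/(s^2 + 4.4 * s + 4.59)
Numerator is a nonzero constant (10) → Zeros: none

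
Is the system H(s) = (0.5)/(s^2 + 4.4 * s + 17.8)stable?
Denominator: s^2 + 4.4*s + 17.8. Poles: -2.2 + 3.6j, -2.2 - 3.6j. All Re(p)<0: Yes (stable)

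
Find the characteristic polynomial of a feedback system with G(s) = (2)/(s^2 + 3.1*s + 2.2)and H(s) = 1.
Characteristic poly = G_den * H_den + G_num * H_num = (s^2 + 3.1*s + 2.2) + (2) = s^2 + 3.1*s + 4.2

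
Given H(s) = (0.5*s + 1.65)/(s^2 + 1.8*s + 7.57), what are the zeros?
Set numerator = 0: 0.5*s + 1.65 = 0 → Zeros: -3.3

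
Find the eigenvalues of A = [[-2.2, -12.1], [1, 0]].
Eigenvalues solve det(λI - A) = 0.
Characteristic polynomial: λ^2 + 2.2*λ + 12.1 = 0.
Roots: -1.1 + 3.3j, -1.1 - 3.3j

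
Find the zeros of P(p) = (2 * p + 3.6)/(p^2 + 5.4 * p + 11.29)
Set numerator = 0: 2*p + 3.6 = 0 → Zeros: -1.8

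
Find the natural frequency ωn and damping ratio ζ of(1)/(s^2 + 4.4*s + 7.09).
Underdamped: complex pole -2.2 + 1.5j. ωn = |pole| = 2.663, ζ = -Re(pole)/ωn = 0.8262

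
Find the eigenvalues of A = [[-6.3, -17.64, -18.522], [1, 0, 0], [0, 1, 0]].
Eigenvalues solve det(λI - A) = 0.
Characteristic polynomial: λ^3 + 6.3*λ^2 + 17.64*λ + 18.522 = 0.
Factor: (λ + 2.1)(λ^2 + 4.2*λ + 8.82) = 0.
Roots: -2.1, -2.1 + 2.1j, -2.1 - 2.1j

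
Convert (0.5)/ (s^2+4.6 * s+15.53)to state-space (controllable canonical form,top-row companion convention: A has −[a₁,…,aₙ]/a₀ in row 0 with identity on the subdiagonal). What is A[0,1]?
Reachable canonical form for den = s^2 + 4.6*s + 15.53: top row of A = -[a₁,a₂,...,aₙ]/a₀, ones on the subdiagonal, zeros elsewhere.
A = [[-4.6, -15.53], [1, 0]].
A[0,1] = -15.53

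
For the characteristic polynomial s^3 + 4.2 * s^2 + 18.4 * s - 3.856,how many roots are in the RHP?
s^3 + 4.2*s^2 + 18.4*s - 3.856 = (s - 0.2)(s^2 + 4.4*s + 19.28). Poles: -2.2 + 3.8j, -2.2 - 3.8j, 0.2. RHP poles (Re>0): 1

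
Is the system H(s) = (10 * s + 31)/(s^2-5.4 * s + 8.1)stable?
Denominator: s^2 - 5.4*s + 8.1. Poles: 2.7 + 0.9j, 2.7 - 0.9j. All Re(p)<0: No (unstable)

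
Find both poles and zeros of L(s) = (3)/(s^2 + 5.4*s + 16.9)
Set denominator = 0: s^2 + 5.4*s + 16.9 = 0 → Poles: -2.7 + 3.1j, -2.7 - 3.1j
Numerator is a nonzero constant (3) → Zeros: none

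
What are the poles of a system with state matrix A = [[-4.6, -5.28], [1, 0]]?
Eigenvalues solve det(λI - A) = 0.
Characteristic polynomial: λ^2 + 4.6*λ + 5.28 = 0.
Factor: (λ + 2.4)(λ + 2.2) = 0.
Roots: -2.2, -2.4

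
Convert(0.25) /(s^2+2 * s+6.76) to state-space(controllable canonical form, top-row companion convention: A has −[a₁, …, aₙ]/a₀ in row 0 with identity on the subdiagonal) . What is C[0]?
Reachable canonical form: C = numerator coefficients (right-aligned, zero-padded to length n).
num = 0.25, C = [[0, 0.25]].
C[0] = 0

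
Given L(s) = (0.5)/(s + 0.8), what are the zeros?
Numerator is a nonzero constant (0.5) → Zeros: none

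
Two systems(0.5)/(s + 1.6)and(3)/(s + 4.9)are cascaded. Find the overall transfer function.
Series: H = H₁ · H₂ = (n₁·n₂)/(d₁·d₂).
Num: n₁·n₂ = 1.5. Den: d₁·d₂ = s^2 + 6.5*s + 7.84.
H(s) = (1.5)/(s^2 + 6.5*s + 7.84)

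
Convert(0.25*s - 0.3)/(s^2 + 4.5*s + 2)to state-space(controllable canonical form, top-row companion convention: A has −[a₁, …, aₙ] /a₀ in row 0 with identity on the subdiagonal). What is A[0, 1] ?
Reachable canonical form for den = s^2 + 4.5*s + 2: top row of A = -[a₁,a₂,...,aₙ]/a₀, ones on the subdiagonal, zeros elsewhere.
A = [[-4.5, -2], [1, 0]].
A[0,1] = -2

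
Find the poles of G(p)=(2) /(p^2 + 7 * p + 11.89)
Set denominator = 0: p^2 + 7*p + 11.89 = (p + 4.1)(p + 2.9) = 0 → Poles: -2.9, -4.1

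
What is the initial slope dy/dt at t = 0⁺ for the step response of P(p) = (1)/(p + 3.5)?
IVT: y'(0⁺) = lim_{p→∞} p²·Y(p) = lim_{p→∞} p·P(p).
deg(num) = 0, deg(den) = 1, relative degree = 1, so p·P(p) → (leading num)/(leading den) = 1/1 = 1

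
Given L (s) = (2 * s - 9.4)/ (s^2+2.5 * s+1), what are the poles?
Set denominator = 0: s^2 + 2.5*s + 1 = (s + 2)(s + 0.5) = 0 → Poles: -0.5, -2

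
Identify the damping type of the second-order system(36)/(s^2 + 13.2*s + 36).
Standard form: ωn²/(s²+2ζωn·s+ωn²) gives ωn=6, ζ=1.1.
Overdamped (ζ = 1.1 > 1)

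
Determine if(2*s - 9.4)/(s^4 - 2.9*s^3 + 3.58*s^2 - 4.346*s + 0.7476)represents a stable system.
Denominator: s^4 - 2.9*s^3 + 3.58*s^2 - 4.346*s + 0.7476 = (s - 2.1)(s - 0.2)(s^2 - 0.6*s + 1.78). Poles: 0.2, 0.3 + 1.3j, 0.3 - 1.3j, 2.1. All Re(p)<0: No (unstable)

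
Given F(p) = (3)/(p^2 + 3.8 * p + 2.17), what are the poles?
Set denominator = 0: p^2 + 3.8*p + 2.17 = (p + 3.1)(p + 0.7) = 0 → Poles: -0.7, -3.1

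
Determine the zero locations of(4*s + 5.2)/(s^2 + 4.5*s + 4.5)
Set numerator = 0: 4*s + 5.2 = 0 → Zeros: -1.3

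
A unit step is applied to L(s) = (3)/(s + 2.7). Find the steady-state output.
FVT: lim_{t→∞} y(t) = lim_{s→0} s*Y(s) where Y(s) = L(s)/s.
= lim_{s→0} L(s) = L(0) = num(0)/den(0) = 3/2.7 = 1.111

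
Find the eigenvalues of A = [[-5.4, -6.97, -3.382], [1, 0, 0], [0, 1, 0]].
Eigenvalues solve det(λI - A) = 0.
Characteristic polynomial: λ^3 + 5.4*λ^2 + 6.97*λ + 3.382 = 0.
Factor: (λ + 3.8)(λ^2 + 1.6*λ + 0.89) = 0.
Roots: -0.8 + 0.5j, -0.8 - 0.5j, -3.8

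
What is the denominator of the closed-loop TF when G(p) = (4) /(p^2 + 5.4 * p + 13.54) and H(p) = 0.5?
Characteristic poly = G_den * H_den + G_num * H_num = (p^2 + 5.4*p + 13.54) + (2) = p^2 + 5.4*p + 15.54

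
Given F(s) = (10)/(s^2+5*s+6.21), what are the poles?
Set denominator = 0: s^2 + 5*s + 6.21 = (s + 2.7)(s + 2.3) = 0 → Poles: -2.3, -2.7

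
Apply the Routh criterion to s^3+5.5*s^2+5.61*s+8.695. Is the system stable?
Routh array:
s^3: [1, 5.61]; s^2: [5.5, 8.695]; s^1: [4.02909]; s^0: [8.695]
First column: [1, 5.5, 4.02909, 8.695]. Sign changes = 0.
Yes, stable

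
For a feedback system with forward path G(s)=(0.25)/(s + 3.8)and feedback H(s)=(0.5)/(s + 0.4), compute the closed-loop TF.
Closed-loop T = G/(1+GH).
Numerator: G_num * H_den = 0.25*s + 0.1.
Denominator: G_den * H_den + G_num * H_num = (s^2 + 4.2*s + 1.52) + (0.125) = s^2 + 4.2*s + 1.645.
T(s) = (0.25*s + 0.1)/(s^2 + 4.2*s + 1.645)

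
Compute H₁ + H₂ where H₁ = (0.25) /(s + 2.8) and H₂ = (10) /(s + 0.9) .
Parallel: H = H₁ + H₂ = (n₁·d₂ + n₂·d₁)/(d₁·d₂).
n₁·d₂ = 0.25*s + 0.225. n₂·d₁ = 10*s + 28. Sum = 10.25*s + 28.225. d₁·d₂ = s^2 + 3.7*s + 2.52.
H(s) = (10.25*s + 28.225)/(s^2 + 3.7*s + 2.52)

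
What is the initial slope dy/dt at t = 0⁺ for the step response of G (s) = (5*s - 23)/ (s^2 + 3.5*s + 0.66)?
IVT: y'(0⁺) = lim_{s→∞} s²·Y(s) = lim_{s→∞} s·G(s).
deg(num) = 1, deg(den) = 2, relative degree = 1, so s·G(s) → (leading num)/(leading den) = 5/1 = 5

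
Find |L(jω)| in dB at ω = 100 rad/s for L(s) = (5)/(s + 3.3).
Substitute s = j*100: L(j100) = 0.00164821 - 0.0499456j.
|L(j100)| = sqrt(Re² + Im²) = 0.04997.
20*log₁₀(0.04997) = -26.03 dB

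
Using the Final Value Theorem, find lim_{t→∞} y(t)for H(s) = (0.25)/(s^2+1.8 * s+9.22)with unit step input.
FVT: lim_{t→∞} y(t) = lim_{s→0} s*Y(s) where Y(s) = H(s)/s.
= lim_{s→0} H(s) = H(0) = num(0)/den(0) = 0.25/9.22 = 0.02711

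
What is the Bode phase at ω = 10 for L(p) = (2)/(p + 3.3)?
Substitute p = j*10: L(j10) = 0.0595184 - 0.180359j.
∠L(j10) = atan2(Im, Re) = atan2(-0.180359, 0.0595184) = -71.74°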